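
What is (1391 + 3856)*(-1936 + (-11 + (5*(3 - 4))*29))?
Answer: -10976724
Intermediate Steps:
(1391 + 3856)*(-1936 + (-11 + (5*(3 - 4))*29)) = 5247*(-1936 + (-11 + (5*(-1))*29)) = 5247*(-1936 + (-11 - 5*29)) = 5247*(-1936 + (-11 - 145)) = 5247*(-1936 - 156) = 5247*(-2092) = -10976724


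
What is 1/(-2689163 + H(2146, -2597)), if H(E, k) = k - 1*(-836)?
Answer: -1/2690924 ≈ -3.7162e-7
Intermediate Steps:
H(E, k) = 836 + k (H(E, k) = k + 836 = 836 + k)
1/(-2689163 + H(2146, -2597)) = 1/(-2689163 + (836 - 2597)) = 1/(-2689163 - 1761) = 1/(-2690924) = -1/2690924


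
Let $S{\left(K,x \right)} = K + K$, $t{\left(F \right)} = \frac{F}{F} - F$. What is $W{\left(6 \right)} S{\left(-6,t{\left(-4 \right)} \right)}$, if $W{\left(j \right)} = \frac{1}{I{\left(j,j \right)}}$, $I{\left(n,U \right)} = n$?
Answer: $-2$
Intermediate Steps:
$t{\left(F \right)} = 1 - F$
$W{\left(j \right)} = \frac{1}{j}$
$S{\left(K,x \right)} = 2 K$
$W{\left(6 \right)} S{\left(-6,t{\left(-4 \right)} \right)} = \frac{2 \left(-6\right)}{6} = \frac{1}{6} \left(-12\right) = -2$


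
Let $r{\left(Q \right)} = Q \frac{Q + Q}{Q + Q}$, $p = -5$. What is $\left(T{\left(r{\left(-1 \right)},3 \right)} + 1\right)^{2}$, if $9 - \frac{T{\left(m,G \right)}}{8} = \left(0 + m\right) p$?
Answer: $1089$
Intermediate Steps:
$r{\left(Q \right)} = Q$ ($r{\left(Q \right)} = Q \frac{2 Q}{2 Q} = Q 2 Q \frac{1}{2 Q} = Q 1 = Q$)
$T{\left(m,G \right)} = 72 + 40 m$ ($T{\left(m,G \right)} = 72 - 8 \left(0 + m\right) \left(-5\right) = 72 - 8 m \left(-5\right) = 72 - 8 \left(- 5 m\right) = 72 + 40 m$)
$\left(T{\left(r{\left(-1 \right)},3 \right)} + 1\right)^{2} = \left(\left(72 + 40 \left(-1\right)\right) + 1\right)^{2} = \left(\left(72 - 40\right) + 1\right)^{2} = \left(32 + 1\right)^{2} = 33^{2} = 1089$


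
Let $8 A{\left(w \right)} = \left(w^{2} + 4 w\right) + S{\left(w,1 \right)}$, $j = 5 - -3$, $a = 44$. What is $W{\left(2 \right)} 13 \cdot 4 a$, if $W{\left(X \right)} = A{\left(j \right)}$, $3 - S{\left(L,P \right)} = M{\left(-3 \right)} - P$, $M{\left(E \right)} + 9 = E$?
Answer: $32032$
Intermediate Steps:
$M{\left(E \right)} = -9 + E$
$S{\left(L,P \right)} = 15 + P$ ($S{\left(L,P \right)} = 3 - \left(\left(-9 - 3\right) - P\right) = 3 - \left(-12 - P\right) = 3 + \left(12 + P\right) = 15 + P$)
$j = 8$ ($j = 5 + 3 = 8$)
$A{\left(w \right)} = 2 + \frac{w}{2} + \frac{w^{2}}{8}$ ($A{\left(w \right)} = \frac{\left(w^{2} + 4 w\right) + \left(15 + 1\right)}{8} = \frac{\left(w^{2} + 4 w\right) + 16}{8} = \frac{16 + w^{2} + 4 w}{8} = 2 + \frac{w}{2} + \frac{w^{2}}{8}$)
$W{\left(X \right)} = 14$ ($W{\left(X \right)} = 2 + \frac{1}{2} \cdot 8 + \frac{8^{2}}{8} = 2 + 4 + \frac{1}{8} \cdot 64 = 2 + 4 + 8 = 14$)
$W{\left(2 \right)} 13 \cdot 4 a = 14 \cdot 13 \cdot 4 \cdot 44 = 14 \cdot 52 \cdot 44 = 728 \cdot 44 = 32032$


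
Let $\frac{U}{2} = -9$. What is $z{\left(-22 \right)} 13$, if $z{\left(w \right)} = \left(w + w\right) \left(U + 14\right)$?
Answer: $2288$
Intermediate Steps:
$U = -18$ ($U = 2 \left(-9\right) = -18$)
$z{\left(w \right)} = - 8 w$ ($z{\left(w \right)} = \left(w + w\right) \left(-18 + 14\right) = 2 w \left(-4\right) = - 8 w$)
$z{\left(-22 \right)} 13 = \left(-8\right) \left(-22\right) 13 = 176 \cdot 13 = 2288$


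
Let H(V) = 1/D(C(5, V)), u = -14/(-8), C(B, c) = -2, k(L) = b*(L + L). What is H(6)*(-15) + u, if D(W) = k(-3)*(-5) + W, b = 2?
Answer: 173/116 ≈ 1.4914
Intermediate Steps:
k(L) = 4*L (k(L) = 2*(L + L) = 2*(2*L) = 4*L)
u = 7/4 (u = -14*(-⅛) = 7/4 ≈ 1.7500)
D(W) = 60 + W (D(W) = (4*(-3))*(-5) + W = -12*(-5) + W = 60 + W)
H(V) = 1/58 (H(V) = 1/(60 - 2) = 1/58)
H(6)*(-15) + u = (1/58)*(-15) + 7/4 = -15/58 + 7/4 = 173/116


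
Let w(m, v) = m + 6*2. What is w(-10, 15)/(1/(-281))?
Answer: -562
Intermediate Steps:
w(m, v) = 12 + m (w(m, v) = m + 12 = 12 + m)
w(-10, 15)/(1/(-281)) = (12 - 10)/(1/(-281)) = 2/(-1/281) = 2*(-281) = -562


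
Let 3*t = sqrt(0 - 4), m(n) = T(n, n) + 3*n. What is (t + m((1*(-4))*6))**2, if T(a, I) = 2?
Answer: 44096/9 - 280*I/3 ≈ 4899.6 - 93.333*I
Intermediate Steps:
m(n) = 2 + 3*n
t = 2*I/3 (t = sqrt(0 - 4)/3 = sqrt(-4)/3 = (2*I)/3 = 2*I/3 ≈ 0.66667*I)
(t + m((1*(-4))*6))**2 = (2*I/3 + (2 + 3*((1*(-4))*6)))**2 = (2*I/3 + (2 + 3*(-4*6)))**2 = (2*I/3 + (2 + 3*(-24)))**2 = (2*I/3 + (2 - 72))**2 = (2*I/3 - 70)**2 = (-70 + 2*I/3)**2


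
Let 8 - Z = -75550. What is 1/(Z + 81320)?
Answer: 1/156878 ≈ 6.3744e-6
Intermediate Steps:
Z = 75558 (Z = 8 - 1*(-75550) = 8 + 75550 = 75558)
1/(Z + 81320) = 1/(75558 + 81320) = 1/156878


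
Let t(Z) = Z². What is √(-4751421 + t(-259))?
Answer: 2*I*√1171085 ≈ 2164.3*I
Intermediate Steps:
√(-4751421 + t(-259)) = √(-4751421 + (-259)²) = √(-4751421 + 67081) = √(-4684340) = 2*I*√1171085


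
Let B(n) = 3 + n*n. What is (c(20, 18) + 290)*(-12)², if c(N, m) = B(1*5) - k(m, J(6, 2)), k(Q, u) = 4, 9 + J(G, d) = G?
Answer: 45216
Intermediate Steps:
J(G, d) = -9 + G
B(n) = 3 + n²
c(N, m) = 24 (c(N, m) = (3 + (1*5)²) - 1*4 = (3 + 5²) - 4 = (3 + 25) - 4 = 28 - 4 = 24)
(c(20, 18) + 290)*(-12)² = (24 + 290)*(-12)² = 314*144 = 45216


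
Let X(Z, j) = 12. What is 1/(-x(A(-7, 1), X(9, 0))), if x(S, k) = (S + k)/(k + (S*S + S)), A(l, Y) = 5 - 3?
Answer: -9/7 ≈ -1.2857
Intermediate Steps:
A(l, Y) = 2
x(S, k) = (S + k)/(S + k + S²) (x(S, k) = (S + k)/(k + (S² + S)) = (S + k)/(k + (S + S²)) = (S + k)/(S + k + S²))
1/(-x(A(-7, 1), X(9, 0))) = 1/(-(2 + 12)/(2 + 12 + 2²)) = 1/(-14/(2 + 12 + 4)) = 1/(-14/18) = 1/(-1*7/9) = 1/(-7/9) = -9/7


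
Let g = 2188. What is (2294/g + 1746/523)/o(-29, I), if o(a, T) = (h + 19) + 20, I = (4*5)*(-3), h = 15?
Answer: 2510005/30896748 ≈ 0.081239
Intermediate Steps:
I = -60 (I = 20*(-3) = -60)
o(a, T) = 54 (o(a, T) = (15 + 19) + 20 = 34 + 20 = 54)
(2294/g + 1746/523)/o(-29, I) = (2294/2188 + 1746/523)/54 = (2294*(1/2188) + 1746*(1/523))*(1/54) = (1147/1094 + 1746/523)*(1/54) = (2510005/572162)*(1/54) = 2510005/30896748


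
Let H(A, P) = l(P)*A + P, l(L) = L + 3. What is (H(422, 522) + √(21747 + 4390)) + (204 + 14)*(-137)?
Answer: 192206 + √26137 ≈ 1.9237e+5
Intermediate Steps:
l(L) = 3 + L
H(A, P) = P + A*(3 + P) (H(A, P) = (3 + P)*A + P = A*(3 + P) + P = P + A*(3 + P))
(H(422, 522) + √(21747 + 4390)) + (204 + 14)*(-137) = ((522 + 422*(3 + 522)) + √(21747 + 4390)) + (204 + 14)*(-137) = ((522 + 422*525) + √26137) + 218*(-137) = ((522 + 221550) + √26137) - 29866 = (222072 + √26137) - 29866 = 192206 + √26137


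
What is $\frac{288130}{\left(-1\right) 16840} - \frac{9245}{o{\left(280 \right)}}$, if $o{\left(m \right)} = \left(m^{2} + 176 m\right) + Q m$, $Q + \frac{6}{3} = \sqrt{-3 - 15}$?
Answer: $\frac{3 \left(- 403382 \sqrt{2} + 61304619 i\right)}{23576 \left(- 454 i + 3 \sqrt{2}\right)} \approx -17.183 + 0.00067957 i$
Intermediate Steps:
$Q = -2 + 3 i \sqrt{2}$ ($Q = -2 + \sqrt{-3 - 15} = -2 + \sqrt{-18} = -2 + 3 i \sqrt{2} \approx -2.0 + 4.2426 i$)
$o{\left(m \right)} = m^{2} + 176 m + m \left(-2 + 3 i \sqrt{2}\right)$ ($o{\left(m \right)} = \left(m^{2} + 176 m\right) + \left(-2 + 3 i \sqrt{2}\right) m = \left(m^{2} + 176 m\right) + m \left(-2 + 3 i \sqrt{2}\right) = m^{2} + 176 m + m \left(-2 + 3 i \sqrt{2}\right)$)
$\frac{288130}{\left(-1\right) 16840} - \frac{9245}{o{\left(280 \right)}} = \frac{288130}{\left(-1\right) 16840} - \frac{9245}{280 \left(174 + 280 + 3 i \sqrt{2}\right)} = \frac{288130}{-16840} - \frac{9245}{280 \left(454 + 3 i \sqrt{2}\right)} = 288130 \left(- \frac{1}{16840}\right) - \frac{9245}{127120 + 840 i \sqrt{2}} = - \frac{28813}{1684} - \frac{9245}{127120 + 840 i \sqrt{2}}$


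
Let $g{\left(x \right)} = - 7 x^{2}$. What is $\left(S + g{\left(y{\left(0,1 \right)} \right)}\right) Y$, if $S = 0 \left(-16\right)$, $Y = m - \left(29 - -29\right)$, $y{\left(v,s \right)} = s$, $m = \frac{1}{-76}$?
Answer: $\frac{30863}{76} \approx 406.09$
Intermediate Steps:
$m = - \frac{1}{76} \approx -0.013158$
$Y = - \frac{4409}{76}$ ($Y = - \frac{1}{76} - \left(29 - -29\right) = - \frac{1}{76} - \left(29 + 29\right) = - \frac{1}{76} - 58 = - \frac{4409}{76} \approx -58.013$)
$S = 0$
$\left(S + g{\left(y{\left(0,1 \right)} \right)}\right) Y = \left(0 - 7 \cdot 1^{2}\right) \left(- \frac{4409}{76}\right) = \left(0 - 7\right) \left(- \frac{4409}{76}\right) = \left(-7\right) \left(- \frac{4409}{76}\right) = \frac{30863}{76}$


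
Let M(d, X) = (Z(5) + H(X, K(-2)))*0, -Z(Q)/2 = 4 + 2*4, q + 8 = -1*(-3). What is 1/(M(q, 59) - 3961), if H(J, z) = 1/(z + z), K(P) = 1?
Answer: -1/3961 ≈ -0.00025246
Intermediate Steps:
H(J, z) = 1/(2*z)
q = -5 (q = -8 - 1*(-3) = -8 + 3 = -5)
Z(Q) = -24 (Z(Q) = -2*(4 + 2*4) = -2*(4 + 8) = -2*12 = -24)
M(d, X) = 0 (M(d, X) = (-24 + (1/2)/1)*0 = (-24 + (1/2)*1)*0 = (-24 + 1/2)*0 = -47/2*0 = 0)
1/(M(q, 59) - 3961) = 1/(0 - 3961) = 1/(-3961) = -1/3961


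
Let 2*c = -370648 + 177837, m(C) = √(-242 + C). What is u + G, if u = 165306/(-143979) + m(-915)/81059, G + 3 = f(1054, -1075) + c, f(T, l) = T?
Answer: -9152807241/95986 + I*√1157/81059 ≈ -95356.0 + 0.00041963*I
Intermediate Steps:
c = -192811/2 (c = (-370648 + 177837)/2 = (½)*(-192811) = -192811/2 ≈ -96406.)
G = -190709/2 (G = -3 + (1054 - 192811/2) = -3 - 190703/2 = -190709/2 ≈ -95355.)
u = -55102/47993 + I*√1157/81059 (u = 165306/(-143979) + √(-242 - 915)/81059 = 165306*(-1/143979) + √(-1157)*(1/81059) = -55102/47993 + (I*√1157)*(1/81059) = -55102/47993 + I*√1157/81059 ≈ -1.1481 + 0.00041963*I)
u + G = (-55102/47993 + I*√1157/81059) - 190709/2 = -9152807241/95986 + I*√1157/81059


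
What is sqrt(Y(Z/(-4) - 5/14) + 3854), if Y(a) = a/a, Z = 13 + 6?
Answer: sqrt(3855) ≈ 62.089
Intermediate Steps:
Z = 19
Y(a) = 1
sqrt(Y(Z/(-4) - 5/14) + 3854) = sqrt(1 + 3854) = sqrt(3855)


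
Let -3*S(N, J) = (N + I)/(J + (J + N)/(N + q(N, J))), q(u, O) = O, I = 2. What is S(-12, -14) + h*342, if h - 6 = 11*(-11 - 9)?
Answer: -2854342/39 ≈ -73188.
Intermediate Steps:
h = -214 (h = 6 + 11*(-11 - 9) = 6 + 11*(-20) = 6 - 220 = -214)
S(N, J) = -(2 + N)/(3*(1 + J)) (S(N, J) = -(N + 2)/(3*(J + (J + N)/(N + J))) = -(2 + N)/(3*(J + (J + N)/(J + N))) = -(2 + N)/(3*(J + 1)) = -(2 + N)/(3*(1 + J)))
S(-12, -14) + h*342 = (-2 - 1*(-12))/(3*(1 - 14)) - 214*342 = (1/3)*(-2 + 12)/(-13) - 73188 = (1/3)*(-1/13)*10 - 73188 = -10/39 - 73188 = -2854342/39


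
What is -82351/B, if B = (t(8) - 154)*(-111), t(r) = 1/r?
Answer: -658808/136641 ≈ -4.8214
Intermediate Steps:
t(r) = 1/r
B = 136641/8 (B = (1/8 - 154)*(-111) = (⅛ - 154)*(-111) = -1231/8*(-111) = 136641/8 ≈ 17080.)
-82351/B = -82351/136641/8 = -82351*8/136641 = -658808/136641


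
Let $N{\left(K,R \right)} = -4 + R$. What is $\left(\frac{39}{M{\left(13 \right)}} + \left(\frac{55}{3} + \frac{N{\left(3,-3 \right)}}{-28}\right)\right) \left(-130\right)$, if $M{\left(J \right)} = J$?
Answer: $- \frac{16835}{6} \approx -2805.8$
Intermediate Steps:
$\left(\frac{39}{M{\left(13 \right)}} + \left(\frac{55}{3} + \frac{N{\left(3,-3 \right)}}{-28}\right)\right) \left(-130\right) = \left(\frac{39}{13} + \left(\frac{55}{3} + \frac{-4 - 3}{-28}\right)\right) \left(-130\right) = \left(39 \cdot \frac{1}{13} + \left(55 \cdot \frac{1}{3} - - \frac{1}{4}\right)\right) \left(-130\right) = \left(3 + \left(\frac{55}{3} + \frac{1}{4}\right)\right) \left(-130\right) = \left(3 + \frac{223}{12}\right) \left(-130\right) = \frac{259}{12} \left(-130\right) = - \frac{16835}{6}$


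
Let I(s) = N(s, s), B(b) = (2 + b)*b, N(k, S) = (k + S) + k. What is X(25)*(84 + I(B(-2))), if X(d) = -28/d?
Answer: -2352/25 ≈ -94.080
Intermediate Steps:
N(k, S) = S + 2*k (N(k, S) = (S + k) + k = S + 2*k)
B(b) = b*(2 + b)
I(s) = 3*s (I(s) = s + 2*s = 3*s)
X(25)*(84 + I(B(-2))) = (-28/25)*(84 + 3*(-2*(2 - 2))) = (-28*1/25)*(84 + 3*(-2*0)) = -28*(84 + 3*0)/25 = -28*(84 + 0)/25 = -28/25*84 = -2352/25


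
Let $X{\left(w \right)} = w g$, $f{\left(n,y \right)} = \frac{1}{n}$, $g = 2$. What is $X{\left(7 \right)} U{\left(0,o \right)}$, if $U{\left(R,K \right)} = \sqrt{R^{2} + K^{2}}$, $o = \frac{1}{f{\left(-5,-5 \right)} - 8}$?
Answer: $\frac{70}{41} \approx 1.7073$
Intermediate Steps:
$o = - \frac{5}{41}$ ($o = \frac{1}{\frac{1}{-5} - 8} = \frac{1}{- \frac{1}{5} - 8} = \frac{1}{- \frac{41}{5}} = - \frac{5}{41} \approx -0.12195$)
$X{\left(w \right)} = 2 w$ ($X{\left(w \right)} = w 2 = 2 w$)
$U{\left(R,K \right)} = \sqrt{K^{2} + R^{2}}$
$X{\left(7 \right)} U{\left(0,o \right)} = 2 \cdot 7 \sqrt{\left(- \frac{5}{41}\right)^{2} + 0^{2}} = 14 \sqrt{\frac{25}{1681} + 0} = 14 \sqrt{\frac{25}{1681}} = 14 \cdot \frac{5}{41} = \frac{70}{41}$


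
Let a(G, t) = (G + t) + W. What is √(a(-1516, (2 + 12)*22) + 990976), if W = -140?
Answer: 2*√247407 ≈ 994.80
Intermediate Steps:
a(G, t) = -140 + G + t (a(G, t) = (G + t) - 140 = -140 + G + t)
√(a(-1516, (2 + 12)*22) + 990976) = √((-140 - 1516 + (2 + 12)*22) + 990976) = √((-140 - 1516 + 14*22) + 990976) = √((-140 - 1516 + 308) + 990976) = √(-1348 + 990976) = √989628 = 2*√247407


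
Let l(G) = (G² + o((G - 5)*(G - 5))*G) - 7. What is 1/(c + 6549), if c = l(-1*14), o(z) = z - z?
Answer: 1/6738 ≈ 0.00014841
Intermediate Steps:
o(z) = 0
l(G) = -7 + G² (l(G) = (G² + 0*G) - 7 = (G² + 0) - 7 = G² - 7 = -7 + G²)
c = 189 (c = -7 + (-1*14)² = -7 + (-14)² = -7 + 196 = 189)
1/(c + 6549) = 1/(189 + 6549) = 1/6738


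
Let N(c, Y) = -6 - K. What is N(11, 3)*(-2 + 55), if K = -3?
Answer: -159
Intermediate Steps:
N(c, Y) = -3 (N(c, Y) = -6 - 1*(-3) = -6 + 3 = -3)
N(11, 3)*(-2 + 55) = -3*(-2 + 55) = -3*53 = -159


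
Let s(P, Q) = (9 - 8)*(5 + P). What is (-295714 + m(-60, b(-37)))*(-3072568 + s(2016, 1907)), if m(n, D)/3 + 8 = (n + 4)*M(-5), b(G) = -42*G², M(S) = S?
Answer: 905498169206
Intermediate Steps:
m(n, D) = -84 - 15*n (m(n, D) = -24 + 3*((n + 4)*(-5)) = -24 + 3*((4 + n)*(-5)) = -24 + 3*(-20 - 5*n) = -24 + (-60 - 15*n) = -84 - 15*n)
s(P, Q) = 5 + P (s(P, Q) = 1*(5 + P) = 5 + P)
(-295714 + m(-60, b(-37)))*(-3072568 + s(2016, 1907)) = (-295714 + (-84 - 15*(-60)))*(-3072568 + (5 + 2016)) = (-295714 + (-84 + 900))*(-3072568 + 2021) = (-295714 + 816)*(-3070547) = -294898*(-3070547) = 905498169206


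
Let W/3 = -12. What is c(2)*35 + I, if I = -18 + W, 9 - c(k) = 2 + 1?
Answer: 156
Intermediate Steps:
W = -36 (W = 3*(-12) = -36)
c(k) = 6 (c(k) = 9 - (2 + 1) = 9 - 1*3 = 9 - 3 = 6)
I = -54 (I = -18 - 36 = -54)
c(2)*35 + I = 6*35 - 54 = 210 - 54 = 156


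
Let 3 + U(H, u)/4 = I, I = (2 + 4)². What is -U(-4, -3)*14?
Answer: -1848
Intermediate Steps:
I = 36 (I = 6² = 36)
U(H, u) = 132 (U(H, u) = -12 + 4*36 = -12 + 144 = 132)
-U(-4, -3)*14 = -1*132*14 = -132*14 = -1848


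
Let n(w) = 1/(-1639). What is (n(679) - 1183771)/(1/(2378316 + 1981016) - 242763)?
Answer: 1691595773430488/346905663792457 ≈ 4.8762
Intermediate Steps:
n(w) = -1/1639
(n(679) - 1183771)/(1/(2378316 + 1981016) - 242763) = (-1/1639 - 1183771)/(1/(2378316 + 1981016) - 242763) = -1940200670/(1639*(1/4359332 - 242763)) = -1940200670/(1639*(-1058284514315/4359332)) = -1940200670/1639*(-4359332/1058284514315) = 1691595773430488/346905663792457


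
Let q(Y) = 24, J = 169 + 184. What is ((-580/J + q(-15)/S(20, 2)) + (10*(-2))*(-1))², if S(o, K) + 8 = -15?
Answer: 19759362624/65918161 ≈ 299.76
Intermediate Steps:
S(o, K) = -23 (S(o, K) = -8 - 15 = -23)
J = 353
((-580/J + q(-15)/S(20, 2)) + (10*(-2))*(-1))² = ((-580/353 + 24/(-23)) + (10*(-2))*(-1))² = ((-580*1/353 + 24*(-1/23)) - 20*(-1))² = ((-580/353 - 24/23) + 20)² = (-21812/8119 + 20)² = (140568/8119)² = 19759362624/65918161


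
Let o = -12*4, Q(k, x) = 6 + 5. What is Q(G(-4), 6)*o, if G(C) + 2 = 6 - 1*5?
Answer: -528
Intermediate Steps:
G(C) = -1 (G(C) = -2 + (6 - 1*5) = -2 + (6 - 5) = -2 + 1 = -1)
Q(k, x) = 11
o = -48
Q(G(-4), 6)*o = 11*(-48) = -528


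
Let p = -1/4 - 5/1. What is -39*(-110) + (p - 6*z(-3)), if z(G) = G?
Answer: 17211/4 ≈ 4302.8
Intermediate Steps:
p = -21/4 (p = -1*¼ - 5*1 = -¼ - 5 = -21/4 ≈ -5.2500)
-39*(-110) + (p - 6*z(-3)) = -39*(-110) + (-21/4 - 6*(-3)) = 4290 + (-21/4 + 18) = 4290 + 51/4 = 17211/4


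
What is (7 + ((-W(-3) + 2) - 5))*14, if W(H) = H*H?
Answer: -70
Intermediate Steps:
W(H) = H²
(7 + ((-W(-3) + 2) - 5))*14 = (7 + ((-1*(-3)² + 2) - 5))*14 = (7 + ((-1*9 + 2) - 5))*14 = (7 + ((-9 + 2) - 5))*14 = (7 + (-7 - 5))*14 = (7 - 12)*14 = -5*14 = -70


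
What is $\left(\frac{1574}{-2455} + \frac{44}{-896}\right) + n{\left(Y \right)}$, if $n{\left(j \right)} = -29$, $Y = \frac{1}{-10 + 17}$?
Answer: $- \frac{16327261}{549920} \approx -29.69$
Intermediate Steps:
$Y = \frac{1}{7} \approx 0.14286$
$\left(\frac{1574}{-2455} + \frac{44}{-896}\right) + n{\left(Y \right)} = \left(\frac{1574}{-2455} + \frac{44}{-896}\right) - 29 = \left(1574 \left(- \frac{1}{2455}\right) + 44 \left(- \frac{1}{896}\right)\right) - 29 = \left(- \frac{1574}{2455} - \frac{11}{224}\right) - 29 = - \frac{379581}{549920} - 29 = - \frac{16327261}{549920}$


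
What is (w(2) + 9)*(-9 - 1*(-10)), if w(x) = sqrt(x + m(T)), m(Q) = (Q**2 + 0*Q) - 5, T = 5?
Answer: 9 + sqrt(22) ≈ 13.690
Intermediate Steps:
m(Q) = -5 + Q**2 (m(Q) = (Q**2 + 0) - 5 = Q**2 - 5 = -5 + Q**2)
w(x) = sqrt(20 + x) (w(x) = sqrt(x + (-5 + 5**2)) = sqrt(x + (-5 + 25)) = sqrt(x + 20) = sqrt(20 + x))
(w(2) + 9)*(-9 - 1*(-10)) = (sqrt(20 + 2) + 9)*(-9 - 1*(-10)) = (sqrt(22) + 9)*(-9 + 10) = (9 + sqrt(22))*1 = 9 + sqrt(22)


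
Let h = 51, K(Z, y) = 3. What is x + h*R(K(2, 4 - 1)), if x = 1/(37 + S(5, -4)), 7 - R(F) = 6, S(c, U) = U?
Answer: 1684/33 ≈ 51.030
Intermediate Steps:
R(F) = 1 (R(F) = 7 - 1*6 = 7 - 6 = 1)
x = 1/33 (x = 1/(37 - 4) = 1/33 ≈ 0.030303)
x + h*R(K(2, 4 - 1)) = 1/33 + 51*1 = 1/33 + 51 = 1684/33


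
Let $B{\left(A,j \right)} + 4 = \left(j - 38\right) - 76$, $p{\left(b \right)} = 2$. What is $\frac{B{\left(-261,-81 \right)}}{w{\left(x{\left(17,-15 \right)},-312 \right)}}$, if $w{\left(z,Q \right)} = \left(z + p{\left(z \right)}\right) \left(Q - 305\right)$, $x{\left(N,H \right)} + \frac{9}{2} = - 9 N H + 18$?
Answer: $\frac{398}{2851157} \approx 0.00013959$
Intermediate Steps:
$x{\left(N,H \right)} = \frac{27}{2} - 9 H N$ ($x{\left(N,H \right)} = - \frac{9}{2} + \left(- 9 N H + 18\right) = - \frac{9}{2} - \left(-18 + 9 H N\right) = \frac{27}{2} - 9 H N$)
$B{\left(A,j \right)} = -118 + j$ ($B{\left(A,j \right)} = -4 + \left(\left(j - 38\right) - 76\right) = -4 + \left(\left(-38 + j\right) - 76\right) = -4 + \left(-114 + j\right) = -118 + j$)
$w{\left(z,Q \right)} = \left(-305 + Q\right) \left(2 + z\right)$ ($w{\left(z,Q \right)} = \left(z + 2\right) \left(Q - 305\right) = \left(2 + z\right) \left(-305 + Q\right) = \left(-305 + Q\right) \left(2 + z\right)$)
$\frac{B{\left(-261,-81 \right)}}{w{\left(x{\left(17,-15 \right)},-312 \right)}} = \frac{-118 - 81}{-610 - 305 \left(\frac{27}{2} - \left(-135\right) 17\right) + 2 \left(-312\right) - 312 \left(\frac{27}{2} - \left(-135\right) 17\right)} = - \frac{199}{-610 - 305 \left(\frac{27}{2} + 2295\right) - 624 - 312 \left(\frac{27}{2} + 2295\right)} = - \frac{199}{-610 - \frac{1408185}{2} - 624 - 720252} = - \frac{199}{- \frac{2851157}{2}} = \left(-199\right) \left(- \frac{2}{2851157}\right) = \frac{398}{2851157}$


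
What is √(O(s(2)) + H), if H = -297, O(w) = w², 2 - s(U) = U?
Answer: 3*I*√33 ≈ 17.234*I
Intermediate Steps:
s(U) = 2 - U
√(O(s(2)) + H) = √((2 - 1*2)² - 297) = √((2 - 2)² - 297) = √(0² - 297) = √(0 - 297) = √(-297) = 3*I*√33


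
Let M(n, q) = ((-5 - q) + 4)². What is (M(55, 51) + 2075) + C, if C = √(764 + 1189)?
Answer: 4779 + 3*√217 ≈ 4823.2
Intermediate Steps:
M(n, q) = (-1 - q)²
C = 3*√217 (C = √1953 = 3*√217 ≈ 44.193)
(M(55, 51) + 2075) + C = ((1 + 51)² + 2075) + 3*√217 = (52² + 2075) + 3*√217 = (2704 + 2075) + 3*√217 = 4779 + 3*√217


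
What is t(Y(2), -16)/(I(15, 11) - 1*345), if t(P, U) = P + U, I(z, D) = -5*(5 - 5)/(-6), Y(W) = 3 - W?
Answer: 1/23 ≈ 0.043478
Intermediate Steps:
I(z, D) = 0 (I(z, D) = -5*0*(-⅙) = 0*(-⅙) = 0)
t(Y(2), -16)/(I(15, 11) - 1*345) = ((3 - 1*2) - 16)/(0 - 1*345) = ((3 - 2) - 16)/(0 - 345) = (1 - 16)/(-345) = -15*(-1/345) = 1/23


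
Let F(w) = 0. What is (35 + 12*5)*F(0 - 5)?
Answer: 0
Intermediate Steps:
(35 + 12*5)*F(0 - 5) = (35 + 12*5)*0 = (35 + 60)*0 = 95*0 = 0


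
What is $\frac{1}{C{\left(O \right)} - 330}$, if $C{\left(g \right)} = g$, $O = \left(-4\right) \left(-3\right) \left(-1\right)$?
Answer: $- \frac{1}{342} \approx -0.002924$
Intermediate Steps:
$O = -12$ ($O = 12 \left(-1\right) = -12$)
$\frac{1}{C{\left(O \right)} - 330} = \frac{1}{-12 - 330} = \frac{1}{-342} = - \frac{1}{342}$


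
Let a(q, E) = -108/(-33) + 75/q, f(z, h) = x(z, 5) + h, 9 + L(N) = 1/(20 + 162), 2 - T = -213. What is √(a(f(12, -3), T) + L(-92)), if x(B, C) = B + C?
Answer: I*√365365/1001 ≈ 0.60385*I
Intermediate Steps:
T = 215 (T = 2 - 1*(-213) = 2 + 213 = 215)
L(N) = -1637/182 (L(N) = -9 + 1/(20 + 162) = -9 + 1/182 = -1637/182)
f(z, h) = 5 + h + z (f(z, h) = (z + 5) + h = (5 + z) + h = 5 + h + z)
a(q, E) = 36/11 + 75/q (a(q, E) = -108*(-1/33) + 75/q = 36/11 + 75/q)
√(a(f(12, -3), T) + L(-92)) = √((36/11 + 75/(5 - 3 + 12)) - 1637/182) = √((36/11 + 75/14) - 1637/182) = √(1329/154 - 1637/182) = √(-365/1001) = I*√365365/1001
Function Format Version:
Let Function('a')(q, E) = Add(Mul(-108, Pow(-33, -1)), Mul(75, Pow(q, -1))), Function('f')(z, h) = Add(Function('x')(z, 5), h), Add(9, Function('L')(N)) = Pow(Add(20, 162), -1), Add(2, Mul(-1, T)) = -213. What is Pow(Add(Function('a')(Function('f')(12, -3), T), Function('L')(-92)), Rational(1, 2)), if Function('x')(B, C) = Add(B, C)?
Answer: Mul(Rational(1, 1001), I, Pow(365365, Rational(1, 2))) ≈ Mul(0.60385, I)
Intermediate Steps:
T = 215 (T = Add(2, Mul(-1, -213)) = Add(2, 213) = 215)
Function('L')(N) = Rational(-1637, 182) (Function('L')(N) = Add(-9, Pow(Add(20, 162), -1)) = Add(-9, Pow(182, -1)) = Add(-9, Rational(1, 182)) = Rational(-1637, 182))
Function('f')(z, h) = Add(5, h, z) (Function('f')(z, h) = Add(Add(z, 5), h) = Add(Add(5, z), h) = Add(5, h, z))
Function('a')(q, E) = Add(Rational(36, 11), Mul(75, Pow(q, -1))) (Function('a')(q, E) = Add(Mul(-108, Rational(-1, 33)), Mul(75, Pow(q, -1))) = Add(Rational(36, 11), Mul(75, Pow(q, -1))))
Pow(Add(Function('a')(Function('f')(12, -3), T), Function('L')(-92)), Rational(1, 2)) = Pow(Add(Add(Rational(36, 11), Mul(75, Pow(Add(5, -3, 12), -1))), Rational(-1637, 182)), Rational(1, 2)) = Pow(Add(Add(Rational(36, 11), Mul(75, Pow(14, -1))), Rational(-1637, 182)), Rational(1, 2)) = Pow(Add(Add(Rational(36, 11), Mul(75, Rational(1, 14))), Rational(-1637, 182)), Rational(1, 2)) = Pow(Add(Add(Rational(36, 11), Rational(75, 14)), Rational(-1637, 182)), Rational(1, 2)) = Pow(Add(Rational(1329, 154), Rational(-1637, 182)), Rational(1, 2)) = Pow(Rational(-365, 1001), Rational(1, 2)) = Mul(Rational(1, 1001), I, Pow(365365, Rational(1, 2)))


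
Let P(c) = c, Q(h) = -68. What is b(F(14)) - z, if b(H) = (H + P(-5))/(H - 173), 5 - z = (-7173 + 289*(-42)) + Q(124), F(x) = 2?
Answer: -1104887/57 ≈ -19384.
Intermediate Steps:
z = 19384 (z = 5 - ((-7173 + 289*(-42)) - 68) = 5 - ((-7173 - 12138) - 68) = 5 - (-19311 - 68) = 5 - 1*(-19379) = 5 + 19379 = 19384)
b(H) = (-5 + H)/(-173 + H) (b(H) = (H - 5)/(H - 173) = (-5 + H)/(-173 + H))
b(F(14)) - z = (-5 + 2)/(-173 + 2) - 1*19384 = -3/(-171) - 19384 = -1/171*(-3) - 19384 = 1/57 - 19384 = -1104887/57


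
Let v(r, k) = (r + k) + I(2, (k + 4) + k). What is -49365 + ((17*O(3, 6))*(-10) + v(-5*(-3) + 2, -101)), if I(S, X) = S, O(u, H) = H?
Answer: -50467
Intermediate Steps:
v(r, k) = 2 + k + r (v(r, k) = (r + k) + 2 = (k + r) + 2 = 2 + k + r)
-49365 + ((17*O(3, 6))*(-10) + v(-5*(-3) + 2, -101)) = -49365 + ((17*6)*(-10) + (2 - 101 + (-5*(-3) + 2))) = -49365 + (102*(-10) + (2 - 101 + (15 + 2))) = -49365 + (-1020 + (2 - 101 + 17)) = -49365 + (-1020 - 82) = -49365 - 1102 = -50467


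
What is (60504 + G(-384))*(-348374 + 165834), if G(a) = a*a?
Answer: -37961018400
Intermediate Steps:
G(a) = a**2
(60504 + G(-384))*(-348374 + 165834) = (60504 + (-384)**2)*(-348374 + 165834) = (60504 + 147456)*(-182540) = 207960*(-182540) = -37961018400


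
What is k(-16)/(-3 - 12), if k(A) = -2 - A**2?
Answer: 86/5 ≈ 17.200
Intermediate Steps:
k(-16)/(-3 - 12) = (-2 - 1*(-16)**2)/(-3 - 12) = (-2 - 1*256)/(-15) = -(-2 - 256)/15 = -1/15*(-258) = 86/5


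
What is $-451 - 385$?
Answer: $-836$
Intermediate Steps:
$-451 - 385 = -836$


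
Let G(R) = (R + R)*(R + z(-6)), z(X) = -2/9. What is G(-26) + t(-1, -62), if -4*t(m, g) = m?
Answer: 49097/36 ≈ 1363.8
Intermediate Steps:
z(X) = -2/9 (z(X) = -2*⅑ = -2/9)
t(m, g) = -m/4
G(R) = 2*R*(-2/9 + R) (G(R) = (R + R)*(R - 2/9) = (2*R)*(-2/9 + R) = 2*R*(-2/9 + R))
G(-26) + t(-1, -62) = (2/9)*(-26)*(-2 + 9*(-26)) - ¼*(-1) = (2/9)*(-26)*(-2 - 234) + ¼ = (2/9)*(-26)*(-236) + ¼ = 12272/9 + ¼ = 49097/36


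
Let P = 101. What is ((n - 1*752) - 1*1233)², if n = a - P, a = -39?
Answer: 4515625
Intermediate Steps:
n = -140 (n = -39 - 1*101 = -39 - 101 = -140)
((n - 1*752) - 1*1233)² = ((-140 - 1*752) - 1*1233)² = ((-140 - 752) - 1233)² = (-892 - 1233)² = (-2125)² = 4515625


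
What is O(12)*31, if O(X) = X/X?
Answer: 31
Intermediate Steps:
O(X) = 1
O(12)*31 = 1*31 = 31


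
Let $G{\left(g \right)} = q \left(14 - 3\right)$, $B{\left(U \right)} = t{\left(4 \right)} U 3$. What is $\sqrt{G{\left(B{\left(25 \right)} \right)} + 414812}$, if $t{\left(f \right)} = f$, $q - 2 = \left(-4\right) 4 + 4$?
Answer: $3 \sqrt{46078} \approx 643.97$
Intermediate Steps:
$q = -10$ ($q = 2 + \left(\left(-4\right) 4 + 4\right) = 2 + \left(-16 + 4\right) = 2 - 12 = -10$)
$B{\left(U \right)} = 12 U$ ($B{\left(U \right)} = 4 U 3 = 12 U$)
$G{\left(g \right)} = -110$ ($G{\left(g \right)} = - 10 \left(14 - 3\right) = \left(-10\right) 11 = -110$)
$\sqrt{G{\left(B{\left(25 \right)} \right)} + 414812} = \sqrt{-110 + 414812} = \sqrt{414702} = 3 \sqrt{46078}$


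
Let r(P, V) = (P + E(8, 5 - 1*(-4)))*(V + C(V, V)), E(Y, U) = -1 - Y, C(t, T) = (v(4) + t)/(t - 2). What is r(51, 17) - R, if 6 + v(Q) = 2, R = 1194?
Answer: -2218/5 ≈ -443.60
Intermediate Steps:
v(Q) = -4 (v(Q) = -6 + 2 = -4)
C(t, T) = (-4 + t)/(-2 + t) (C(t, T) = (-4 + t)/(t - 2) = (-4 + t)/(-2 + t))
r(P, V) = (-9 + P)*(V + (-4 + V)/(-2 + V)) (r(P, V) = (P + (-1 - 1*8))*(V + (-4 + V)/(-2 + V)) = (P + (-1 - 8))*(V + (-4 + V)/(-2 + V)) = (P - 9)*(V + (-4 + V)/(-2 + V)) = (-9 + P)*(V + (-4 + V)/(-2 + V)))
r(51, 17) - R = (36 - 9*17 + 51*(-4 + 17) + 17*(-9 + 51)*(-2 + 17))/(-2 + 17) - 1*1194 = (36 - 153 + 51*13 + 17*42*15)/15 - 1194 = (36 - 153 + 663 + 10710)/15 - 1194 = (1/15)*11256 - 1194 = 3752/5 - 1194 = -2218/5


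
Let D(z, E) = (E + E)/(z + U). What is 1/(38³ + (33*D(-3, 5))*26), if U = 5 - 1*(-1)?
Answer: 1/57732 ≈ 1.7321e-5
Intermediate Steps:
U = 6 (U = 5 + 1 = 6)
D(z, E) = 2*E/(6 + z) (D(z, E) = (E + E)/(z + 6) = (2*E)/(6 + z) = 2*E/(6 + z))
1/(38³ + (33*D(-3, 5))*26) = 1/(38³ + (33*(2*5/(6 - 3)))*26) = 1/(54872 + (33*(2*5/3))*26) = 1/(54872 + (33*(2*5*(⅓)))*26) = 1/(54872 + (33*(10/3))*26) = 1/(54872 + 110*26) = 1/(54872 + 2860) = 1/57732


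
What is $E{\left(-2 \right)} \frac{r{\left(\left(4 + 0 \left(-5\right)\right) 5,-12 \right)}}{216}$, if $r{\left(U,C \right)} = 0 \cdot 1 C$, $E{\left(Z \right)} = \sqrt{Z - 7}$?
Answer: $0$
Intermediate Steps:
$E{\left(Z \right)} = \sqrt{-7 + Z}$
$r{\left(U,C \right)} = 0$ ($r{\left(U,C \right)} = 0 C = 0$)
$E{\left(-2 \right)} \frac{r{\left(\left(4 + 0 \left(-5\right)\right) 5,-12 \right)}}{216} = \sqrt{-7 - 2} \cdot \frac{0}{216} = \sqrt{-9} \cdot 0 \cdot \frac{1}{216} = 3 i 0 = 0$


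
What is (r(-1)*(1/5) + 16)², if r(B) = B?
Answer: 6241/25 ≈ 249.64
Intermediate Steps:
(r(-1)*(1/5) + 16)² = (-1/5 + 16)² = (-1*⅕ + 16)² = (-⅕ + 16)² = (79/5)² = 6241/25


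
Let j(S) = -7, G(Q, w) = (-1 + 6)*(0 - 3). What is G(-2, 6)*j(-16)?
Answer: 105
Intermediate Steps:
G(Q, w) = -15 (G(Q, w) = 5*(-3) = -15)
G(-2, 6)*j(-16) = -15*(-7) = 105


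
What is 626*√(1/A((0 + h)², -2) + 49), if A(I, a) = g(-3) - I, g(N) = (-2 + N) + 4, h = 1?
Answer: 313*√194 ≈ 4359.6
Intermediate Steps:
g(N) = 2 + N
A(I, a) = -1 - I (A(I, a) = (2 - 3) - I = -1 - I)
626*√(1/A((0 + h)², -2) + 49) = 626*√(1/(-1 - (0 + 1)²) + 49) = 626*√(1/(-1 - 1*1²) + 49) = 626*√(1/(-1 - 1*1) + 49) = 626*√(1/(-1 - 1) + 49) = 626*√(1/(-2) + 49) = 626*√(-½ + 49) = 626*√(97/2) = 626*(√194/2) = 313*√194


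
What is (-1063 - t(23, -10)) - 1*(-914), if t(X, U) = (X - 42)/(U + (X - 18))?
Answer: -764/5 ≈ -152.80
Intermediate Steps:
t(X, U) = (-42 + X)/(-18 + U + X) (t(X, U) = (-42 + X)/(U + (-18 + X)) = (-42 + X)/(-18 + U + X))
(-1063 - t(23, -10)) - 1*(-914) = (-1063 - (-42 + 23)/(-18 - 10 + 23)) - 1*(-914) = (-1063 - (-19)/(-5)) + 914 = (-1063 - (-1)*(-19)/5) + 914 = (-1063 - 1*19/5) + 914 = (-1063 - 19/5) + 914 = -5334/5 + 914 = -764/5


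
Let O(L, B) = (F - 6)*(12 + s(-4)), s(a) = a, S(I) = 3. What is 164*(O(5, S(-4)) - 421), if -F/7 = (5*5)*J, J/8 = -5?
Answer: 9107084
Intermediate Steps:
J = -40 (J = 8*(-5) = -40)
F = 7000 (F = -7*5*5*(-40) = -175*(-40) = -7*(-1000) = 7000)
O(L, B) = 55952 (O(L, B) = (7000 - 6)*(12 - 4) = 6994*8 = 55952)
164*(O(5, S(-4)) - 421) = 164*(55952 - 421) = 164*55531 = 9107084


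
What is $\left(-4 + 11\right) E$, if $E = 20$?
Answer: $140$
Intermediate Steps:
$\left(-4 + 11\right) E = \left(-4 + 11\right) 20 = 7 \cdot 20 = 140$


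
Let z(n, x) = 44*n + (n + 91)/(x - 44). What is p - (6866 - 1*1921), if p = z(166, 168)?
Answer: 292773/124 ≈ 2361.1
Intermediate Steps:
z(n, x) = 44*n + (91 + n)/(-44 + x)
p = 905953/124 (p = (91 - 1935*166 + 44*166*168)/(-44 + 168) = (91 - 321210 + 1227072)/124 = (1/124)*905953 = 905953/124 ≈ 7306.1)
p - (6866 - 1*1921) = 905953/124 - (6866 - 1*1921) = 905953/124 - (6866 - 1921) = 905953/124 - 1*4945 = 905953/124 - 4945 = 292773/124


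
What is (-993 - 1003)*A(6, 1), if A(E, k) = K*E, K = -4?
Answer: 47904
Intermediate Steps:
A(E, k) = -4*E
(-993 - 1003)*A(6, 1) = (-993 - 1003)*(-4*6) = -1996*(-24) = 47904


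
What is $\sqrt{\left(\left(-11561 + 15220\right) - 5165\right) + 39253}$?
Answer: $\sqrt{37747} \approx 194.29$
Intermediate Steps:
$\sqrt{\left(\left(-11561 + 15220\right) - 5165\right) + 39253} = \sqrt{\left(3659 - 5165\right) + 39253} = \sqrt{-1506 + 39253} = \sqrt{37747}$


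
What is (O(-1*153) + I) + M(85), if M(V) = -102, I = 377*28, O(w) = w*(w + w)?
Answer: 57272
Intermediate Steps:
O(w) = 2*w**2 (O(w) = w*(2*w) = 2*w**2)
I = 10556
(O(-1*153) + I) + M(85) = (2*(-1*153)**2 + 10556) - 102 = (2*(-153)**2 + 10556) - 102 = (2*23409 + 10556) - 102 = (46818 + 10556) - 102 = 57374 - 102 = 57272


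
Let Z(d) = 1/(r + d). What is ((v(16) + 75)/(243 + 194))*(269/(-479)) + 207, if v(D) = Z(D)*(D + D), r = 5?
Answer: 909494798/4395783 ≈ 206.90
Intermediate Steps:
Z(d) = 1/(5 + d)
v(D) = 2*D/(5 + D) (v(D) = (D + D)/(5 + D) = (2*D)/(5 + D) = 2*D/(5 + D))
((v(16) + 75)/(243 + 194))*(269/(-479)) + 207 = ((2*16/(5 + 16) + 75)/(243 + 194))*(269/(-479)) + 207 = ((2*16/21 + 75)/437)*(269*(-1/479)) + 207 = ((2*16*(1/21) + 75)*(1/437))*(-269/479) + 207 = ((32/21 + 75)*(1/437))*(-269/479) + 207 = ((1607/21)*(1/437))*(-269/479) + 207 = (1607/9177)*(-269/479) + 207 = -432283/4395783 + 207 = 909494798/4395783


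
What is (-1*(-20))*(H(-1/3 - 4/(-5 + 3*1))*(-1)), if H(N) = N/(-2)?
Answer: 50/3 ≈ 16.667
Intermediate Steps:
H(N) = -N/2 (H(N) = N*(-½) = -N/2)
(-1*(-20))*(H(-1/3 - 4/(-5 + 3*1))*(-1)) = (-1*(-20))*(-(-1/3 - 4/(-5 + 3*1))/2*(-1)) = 20*(-(-1*⅓ - 4/(-5 + 3))/2*(-1)) = 20*(-(-⅓ - 4/(-2))/2*(-1)) = 20*(-(-⅓ - 4*(-½))/2*(-1)) = 20*(-(-⅓ + 2)/2*(-1)) = 20*(-½*5/3*(-1)) = 20*(-⅚*(-1)) = 20*(⅚) = 50/3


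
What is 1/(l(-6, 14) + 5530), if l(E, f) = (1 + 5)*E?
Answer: 1/5494 ≈ 0.00018202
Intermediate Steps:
l(E, f) = 6*E
1/(l(-6, 14) + 5530) = 1/(6*(-6) + 5530) = 1/(-36 + 5530) = 1/5494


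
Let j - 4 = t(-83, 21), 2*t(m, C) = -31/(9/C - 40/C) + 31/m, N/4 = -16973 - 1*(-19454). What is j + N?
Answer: 824880/83 ≈ 9938.3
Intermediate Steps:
N = 9924 (N = 4*(-16973 - 1*(-19454)) = 4*(-16973 + 19454) = 4*2481 = 9924)
t(m, C) = C/2 + 31/(2*m) (t(m, C) = (-31/(9/C - 40/C) + 31/m)/2 = (-31*(-C/31) + 31/m)/2 = (-(-1)*C + 31/m)/2 = (C + 31/m)/2 = C/2 + 31/(2*m))
j = 1188/83 (j = 4 + (½)*(31 + 21*(-83))/(-83) = 4 + (½)*(-1/83)*(31 - 1743) = 4 + (½)*(-1/83)*(-1712) = 4 + 856/83 = 1188/83 ≈ 14.313)
j + N = 1188/83 + 9924 = 824880/83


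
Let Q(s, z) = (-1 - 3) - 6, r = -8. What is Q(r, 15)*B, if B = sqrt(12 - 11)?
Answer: -10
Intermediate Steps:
Q(s, z) = -10 (Q(s, z) = -4 - 6 = -10)
B = 1 (B = sqrt(1) = 1)
Q(r, 15)*B = -10*1 = -10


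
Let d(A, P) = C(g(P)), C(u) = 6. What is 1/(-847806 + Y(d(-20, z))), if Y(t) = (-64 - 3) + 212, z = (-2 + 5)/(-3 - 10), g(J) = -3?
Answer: -1/847661 ≈ -1.1797e-6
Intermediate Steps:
z = -3/13 (z = 3/(-13) = 3*(-1/13) = -3/13 ≈ -0.23077)
d(A, P) = 6
Y(t) = 145 (Y(t) = -67 + 212 = 145)
1/(-847806 + Y(d(-20, z))) = 1/(-847806 + 145) = 1/(-847661) = -1/847661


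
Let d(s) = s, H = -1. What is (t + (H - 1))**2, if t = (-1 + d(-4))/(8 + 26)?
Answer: 5329/1156 ≈ 4.6099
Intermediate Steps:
t = -5/34 (t = (-1 - 4)/(8 + 26) = -5/34 ≈ -0.14706)
(t + (H - 1))**2 = (-5/34 + (-1 - 1))**2 = (-5/34 - 2)**2 = (-73/34)**2 = 5329/1156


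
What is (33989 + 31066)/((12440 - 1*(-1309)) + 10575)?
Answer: 21685/8108 ≈ 2.6745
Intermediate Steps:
(33989 + 31066)/((12440 - 1*(-1309)) + 10575) = 65055/((12440 + 1309) + 10575) = 65055/(13749 + 10575) = 65055/24324 = 65055*(1/24324) = 21685/8108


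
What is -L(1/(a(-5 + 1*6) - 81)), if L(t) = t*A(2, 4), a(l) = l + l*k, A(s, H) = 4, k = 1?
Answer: 4/79 ≈ 0.050633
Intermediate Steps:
a(l) = 2*l (a(l) = l + l*1 = l + l = 2*l)
L(t) = 4*t (L(t) = t*4 = 4*t)
-L(1/(a(-5 + 1*6) - 81)) = -4/(2*(-5 + 1*6) - 81) = -4/(2*(-5 + 6) - 81) = -4/(2*1 - 81) = -4/(2 - 81) = -4/(-79) = -4*(-1)/79 = -1*(-4/79) = 4/79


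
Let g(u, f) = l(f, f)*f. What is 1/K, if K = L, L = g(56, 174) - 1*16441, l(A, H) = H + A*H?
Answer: 1/5281859 ≈ 1.8933e-7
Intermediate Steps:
g(u, f) = f²*(1 + f) (g(u, f) = (f*(1 + f))*f = f²*(1 + f))
L = 5281859 (L = 174²*(1 + 174) - 1*16441 = 30276*175 - 16441 = 5298300 - 16441 = 5281859)
K = 5281859
1/K = 1/5281859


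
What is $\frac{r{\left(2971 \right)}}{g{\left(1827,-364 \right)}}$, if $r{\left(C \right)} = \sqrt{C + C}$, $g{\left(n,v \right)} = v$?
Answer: $- \frac{\sqrt{5942}}{364} \approx -0.21177$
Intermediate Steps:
$r{\left(C \right)} = \sqrt{2} \sqrt{C}$ ($r{\left(C \right)} = \sqrt{2 C} = \sqrt{2} \sqrt{C}$)
$\frac{r{\left(2971 \right)}}{g{\left(1827,-364 \right)}} = \frac{\sqrt{2} \sqrt{2971}}{-364} = \sqrt{5942} \left(- \frac{1}{364}\right) = - \frac{\sqrt{5942}}{364}$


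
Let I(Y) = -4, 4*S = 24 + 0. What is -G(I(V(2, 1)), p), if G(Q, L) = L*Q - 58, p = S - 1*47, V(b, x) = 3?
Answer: -106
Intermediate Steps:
S = 6 (S = (24 + 0)/4 = (¼)*24 = 6)
p = -41 (p = 6 - 1*47 = 6 - 47 = -41)
G(Q, L) = -58 + L*Q
-G(I(V(2, 1)), p) = -(-58 - 41*(-4)) = -(-58 + 164) = -1*106 = -106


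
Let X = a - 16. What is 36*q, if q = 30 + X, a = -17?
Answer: -108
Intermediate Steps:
X = -33 (X = -17 - 16 = -33)
q = -3 (q = 30 - 33 = -3)
36*q = 36*(-3) = -108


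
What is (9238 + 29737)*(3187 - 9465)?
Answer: -244685050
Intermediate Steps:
(9238 + 29737)*(3187 - 9465) = 38975*(-6278) = -244685050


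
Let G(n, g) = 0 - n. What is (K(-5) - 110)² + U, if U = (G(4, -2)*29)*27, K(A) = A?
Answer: 10093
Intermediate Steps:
G(n, g) = -n
U = -3132 (U = (-1*4*29)*27 = -4*29*27 = -116*27 = -3132)
(K(-5) - 110)² + U = (-5 - 110)² - 3132 = (-115)² - 3132 = 13225 - 3132 = 10093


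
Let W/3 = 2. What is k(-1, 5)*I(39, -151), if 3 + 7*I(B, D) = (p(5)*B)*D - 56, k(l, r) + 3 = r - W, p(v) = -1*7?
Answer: -164656/7 ≈ -23522.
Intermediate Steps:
W = 6 (W = 3*2 = 6)
p(v) = -7
k(l, r) = -9 + r (k(l, r) = -3 + (r - 1*6) = -3 + (r - 6) = -3 + (-6 + r) = -9 + r)
I(B, D) = -59/7 - B*D (I(B, D) = -3/7 + ((-7*B)*D - 56)/7 = -3/7 + (-7*B*D - 56)/7 = -3/7 + (-56 - 7*B*D)/7 = -3/7 + (-8 - B*D) = -59/7 - B*D)
k(-1, 5)*I(39, -151) = (-9 + 5)*(-59/7 - 1*39*(-151)) = -4*(-59/7 + 5889) = -4*41164/7 = -164656/7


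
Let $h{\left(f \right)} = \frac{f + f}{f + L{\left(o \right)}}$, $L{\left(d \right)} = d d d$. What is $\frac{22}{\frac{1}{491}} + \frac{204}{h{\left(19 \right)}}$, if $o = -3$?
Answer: $\frac{204422}{19} \approx 10759.0$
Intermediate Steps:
$L{\left(d \right)} = d^{3}$ ($L{\left(d \right)} = d^{2} d = d^{3}$)
$h{\left(f \right)} = \frac{2 f}{-27 + f}$ ($h{\left(f \right)} = \frac{f + f}{f + \left(-3\right)^{3}} = \frac{2 f}{f - 27} = \frac{2 f}{-27 + f}$)
$\frac{22}{\frac{1}{491}} + \frac{204}{h{\left(19 \right)}} = \frac{22}{\frac{1}{491}} + \frac{204}{2 \cdot 19 \frac{1}{-27 + 19}} = 22 \frac{1}{\frac{1}{491}} + \frac{204}{2 \cdot 19 \frac{1}{-8}} = 22 \cdot 491 + \frac{204}{2 \cdot 19 \left(- \frac{1}{8}\right)} = 10802 + \frac{204}{- \frac{19}{4}} = 10802 + 204 \left(- \frac{4}{19}\right) = 10802 - \frac{816}{19} = \frac{204422}{19}$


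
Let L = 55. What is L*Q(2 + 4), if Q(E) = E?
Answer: 330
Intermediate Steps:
L*Q(2 + 4) = 55*(2 + 4) = 55*6 = 330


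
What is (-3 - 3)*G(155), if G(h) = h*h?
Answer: -144150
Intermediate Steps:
G(h) = h²
(-3 - 3)*G(155) = (-3 - 3)*155² = -6*24025 = -144150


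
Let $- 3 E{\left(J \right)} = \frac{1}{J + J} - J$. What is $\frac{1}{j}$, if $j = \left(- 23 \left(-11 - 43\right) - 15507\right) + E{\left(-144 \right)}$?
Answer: $- \frac{864}{12366431} \approx -6.9867 \cdot 10^{-5}$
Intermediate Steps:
$E{\left(J \right)} = - \frac{1}{6 J} + \frac{J}{3}$ ($E{\left(J \right)} = - \frac{\frac{1}{J + J} - J}{3} = - \frac{\frac{1}{2 J} - J}{3} = - \frac{1}{6 J} + \frac{J}{3}$)
$j = - \frac{12366431}{864}$ ($j = \left(- 23 \left(-11 - 43\right) - 15507\right) + \left(- \frac{1}{6 \left(-144\right)} + \frac{1}{3} \left(-144\right)\right) = \left(\left(-23\right) \left(-54\right) - 15507\right) - \frac{41471}{864} = \left(1242 - 15507\right) + \left(\frac{1}{864} - 48\right) = -14265 - \frac{41471}{864} = - \frac{12366431}{864} \approx -14313.0$)
$\frac{1}{j} = \frac{1}{- \frac{12366431}{864}} = - \frac{864}{12366431}$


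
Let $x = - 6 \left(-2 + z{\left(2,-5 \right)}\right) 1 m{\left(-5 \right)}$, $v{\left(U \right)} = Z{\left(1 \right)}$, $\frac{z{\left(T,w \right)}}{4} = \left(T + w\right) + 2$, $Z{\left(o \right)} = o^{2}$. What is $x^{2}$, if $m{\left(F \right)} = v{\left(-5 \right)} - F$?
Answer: $46656$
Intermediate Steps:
$z{\left(T,w \right)} = 8 + 4 T + 4 w$ ($z{\left(T,w \right)} = 4 \left(\left(T + w\right) + 2\right) = 4 \left(2 + T + w\right) = 8 + 4 T + 4 w$)
$v{\left(U \right)} = 1$ ($v{\left(U \right)} = 1^{2} = 1$)
$m{\left(F \right)} = 1 - F$
$x = 216$ ($x = - 6 \left(-2 + \left(8 + 4 \cdot 2 + 4 \left(-5\right)\right)\right) 1 \left(1 - -5\right) = - 6 \left(-2 + \left(8 + 8 - 20\right)\right) 1 \left(1 + 5\right) = - 6 \left(-2 - 4\right) 1 \cdot 6 = - 6 \left(\left(-6\right) 1\right) 6 = \left(-6\right) \left(-6\right) 6 = 36 \cdot 6 = 216$)
$x^{2} = 216^{2} = 46656$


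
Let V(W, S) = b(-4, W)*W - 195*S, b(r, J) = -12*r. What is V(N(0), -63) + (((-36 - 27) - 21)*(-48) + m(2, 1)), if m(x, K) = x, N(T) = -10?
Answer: 15839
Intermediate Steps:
V(W, S) = -195*S + 48*W (V(W, S) = (-12*(-4))*W - 195*S = 48*W - 195*S = -195*S + 48*W)
V(N(0), -63) + (((-36 - 27) - 21)*(-48) + m(2, 1)) = (-195*(-63) + 48*(-10)) + (((-36 - 27) - 21)*(-48) + 2) = (12285 - 480) + ((-63 - 21)*(-48) + 2) = 11805 + (-84*(-48) + 2) = 11805 + (4032 + 2) = 11805 + 4034 = 15839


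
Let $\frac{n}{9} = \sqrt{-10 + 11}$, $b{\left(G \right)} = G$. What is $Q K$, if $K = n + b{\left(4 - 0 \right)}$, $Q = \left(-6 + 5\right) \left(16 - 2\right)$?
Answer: $-182$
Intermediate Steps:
$n = 9$ ($n = 9 \sqrt{-10 + 11} = 9 \sqrt{1} = 9 \cdot 1 = 9$)
$Q = -14$ ($Q = \left(-1\right) 14 = -14$)
$K = 13$ ($K = 9 + \left(4 - 0\right) = 9 + \left(4 + 0\right) = 9 + 4 = 13$)
$Q K = \left(-14\right) 13 = -182$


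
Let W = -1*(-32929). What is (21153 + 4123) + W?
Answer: 58205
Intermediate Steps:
W = 32929
(21153 + 4123) + W = (21153 + 4123) + 32929 = 25276 + 32929 = 58205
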